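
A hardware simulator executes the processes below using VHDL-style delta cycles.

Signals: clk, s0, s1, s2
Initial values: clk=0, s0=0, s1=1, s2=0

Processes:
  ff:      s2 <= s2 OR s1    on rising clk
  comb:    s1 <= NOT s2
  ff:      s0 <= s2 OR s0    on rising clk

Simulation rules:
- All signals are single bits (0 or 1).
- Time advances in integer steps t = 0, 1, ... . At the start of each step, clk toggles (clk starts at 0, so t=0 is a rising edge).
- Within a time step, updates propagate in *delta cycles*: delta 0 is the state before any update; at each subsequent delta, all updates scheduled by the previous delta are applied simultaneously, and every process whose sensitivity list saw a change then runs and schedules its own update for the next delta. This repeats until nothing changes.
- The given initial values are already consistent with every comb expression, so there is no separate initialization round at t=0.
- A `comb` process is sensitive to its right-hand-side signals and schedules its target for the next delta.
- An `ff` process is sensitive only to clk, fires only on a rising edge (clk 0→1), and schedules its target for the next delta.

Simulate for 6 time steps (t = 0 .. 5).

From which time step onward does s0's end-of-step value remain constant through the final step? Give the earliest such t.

2

t=0 Δ0: s0=0 s1=1 s2=0 clk=0
  Δ1: clk:0→1
  Δ2: s2:0→1
  Δ3: s1:1→0
  (3Δ to stable)
t=1 Δ0: s0=0 s1=0 s2=1 clk=1
  Δ1: clk:1→0
  (1Δ to stable)
t=2 Δ0: s0=0 s1=0 s2=1 clk=0
  Δ1: clk:0→1
  Δ2: s0:0→1
  (2Δ to stable)
t=3 Δ0: s0=1 s1=0 s2=1 clk=1
  Δ1: clk:1→0
  (1Δ to stable)
t=4 Δ0: s0=1 s1=0 s2=1 clk=0
  Δ1: clk:0→1
  (1Δ to stable)
t=5 Δ0: s0=1 s1=0 s2=1 clk=1
  Δ1: clk:1→0
  (1Δ to stable)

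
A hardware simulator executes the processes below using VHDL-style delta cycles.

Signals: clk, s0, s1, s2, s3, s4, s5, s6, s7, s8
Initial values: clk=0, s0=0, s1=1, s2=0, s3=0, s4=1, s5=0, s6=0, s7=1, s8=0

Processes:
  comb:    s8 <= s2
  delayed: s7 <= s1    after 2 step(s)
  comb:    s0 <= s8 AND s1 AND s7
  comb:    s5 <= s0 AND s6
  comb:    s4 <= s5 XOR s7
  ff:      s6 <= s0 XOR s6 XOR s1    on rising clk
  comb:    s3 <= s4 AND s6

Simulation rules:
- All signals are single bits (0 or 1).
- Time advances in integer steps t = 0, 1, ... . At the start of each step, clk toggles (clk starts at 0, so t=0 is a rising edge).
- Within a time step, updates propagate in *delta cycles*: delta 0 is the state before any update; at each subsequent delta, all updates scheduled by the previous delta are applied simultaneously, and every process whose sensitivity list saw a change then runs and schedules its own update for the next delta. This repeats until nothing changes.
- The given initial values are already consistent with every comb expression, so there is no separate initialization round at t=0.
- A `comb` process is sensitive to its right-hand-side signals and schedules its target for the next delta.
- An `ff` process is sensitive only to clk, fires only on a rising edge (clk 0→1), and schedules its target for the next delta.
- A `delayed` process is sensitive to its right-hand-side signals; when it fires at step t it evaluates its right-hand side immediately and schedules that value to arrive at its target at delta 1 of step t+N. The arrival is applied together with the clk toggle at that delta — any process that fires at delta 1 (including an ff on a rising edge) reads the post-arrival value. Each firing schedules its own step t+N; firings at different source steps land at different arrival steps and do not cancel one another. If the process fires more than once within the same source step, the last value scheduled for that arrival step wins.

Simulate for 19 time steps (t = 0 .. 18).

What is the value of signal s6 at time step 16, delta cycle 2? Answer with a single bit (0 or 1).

t0.Δ0 s2=0 s4=1 clk=0 s8=0 s3=0 s1=1 s0=0 s6=0 s5=0 s7=1
t0.Δ1 s2=0 s4=1 clk=1 s8=0 s3=0 s1=1 s0=0 s6=0 s5=0 s7=1
t0.Δ2 s2=0 s4=1 clk=1 s8=0 s3=0 s1=1 s0=0 s6=1 s5=0 s7=1
t0.Δ3 s2=0 s4=1 clk=1 s8=0 s3=1 s1=1 s0=0 s6=1 s5=0 s7=1
t1.Δ0 s2=0 s4=1 clk=1 s8=0 s3=1 s1=1 s0=0 s6=1 s5=0 s7=1
t1.Δ1 s2=0 s4=1 clk=0 s8=0 s3=1 s1=1 s0=0 s6=1 s5=0 s7=1
t2.Δ0 s2=0 s4=1 clk=0 s8=0 s3=1 s1=1 s0=0 s6=1 s5=0 s7=1
t2.Δ1 s2=0 s4=1 clk=1 s8=0 s3=1 s1=1 s0=0 s6=1 s5=0 s7=1
t2.Δ2 s2=0 s4=1 clk=1 s8=0 s3=1 s1=1 s0=0 s6=0 s5=0 s7=1
t2.Δ3 s2=0 s4=1 clk=1 s8=0 s3=0 s1=1 s0=0 s6=0 s5=0 s7=1
t3.Δ0 s2=0 s4=1 clk=1 s8=0 s3=0 s1=1 s0=0 s6=0 s5=0 s7=1
t3.Δ1 s2=0 s4=1 clk=0 s8=0 s3=0 s1=1 s0=0 s6=0 s5=0 s7=1
t4.Δ0 s2=0 s4=1 clk=0 s8=0 s3=0 s1=1 s0=0 s6=0 s5=0 s7=1
t4.Δ1 s2=0 s4=1 clk=1 s8=0 s3=0 s1=1 s0=0 s6=0 s5=0 s7=1
t4.Δ2 s2=0 s4=1 clk=1 s8=0 s3=0 s1=1 s0=0 s6=1 s5=0 s7=1
t4.Δ3 s2=0 s4=1 clk=1 s8=0 s3=1 s1=1 s0=0 s6=1 s5=0 s7=1
t5.Δ0 s2=0 s4=1 clk=1 s8=0 s3=1 s1=1 s0=0 s6=1 s5=0 s7=1
t5.Δ1 s2=0 s4=1 clk=0 s8=0 s3=1 s1=1 s0=0 s6=1 s5=0 s7=1
t6.Δ0 s2=0 s4=1 clk=0 s8=0 s3=1 s1=1 s0=0 s6=1 s5=0 s7=1
t6.Δ1 s2=0 s4=1 clk=1 s8=0 s3=1 s1=1 s0=0 s6=1 s5=0 s7=1
t6.Δ2 s2=0 s4=1 clk=1 s8=0 s3=1 s1=1 s0=0 s6=0 s5=0 s7=1
t6.Δ3 s2=0 s4=1 clk=1 s8=0 s3=0 s1=1 s0=0 s6=0 s5=0 s7=1
t7.Δ0 s2=0 s4=1 clk=1 s8=0 s3=0 s1=1 s0=0 s6=0 s5=0 s7=1
t7.Δ1 s2=0 s4=1 clk=0 s8=0 s3=0 s1=1 s0=0 s6=0 s5=0 s7=1
t8.Δ0 s2=0 s4=1 clk=0 s8=0 s3=0 s1=1 s0=0 s6=0 s5=0 s7=1
t8.Δ1 s2=0 s4=1 clk=1 s8=0 s3=0 s1=1 s0=0 s6=0 s5=0 s7=1
t8.Δ2 s2=0 s4=1 clk=1 s8=0 s3=0 s1=1 s0=0 s6=1 s5=0 s7=1
t8.Δ3 s2=0 s4=1 clk=1 s8=0 s3=1 s1=1 s0=0 s6=1 s5=0 s7=1
t9.Δ0 s2=0 s4=1 clk=1 s8=0 s3=1 s1=1 s0=0 s6=1 s5=0 s7=1
t9.Δ1 s2=0 s4=1 clk=0 s8=0 s3=1 s1=1 s0=0 s6=1 s5=0 s7=1
t10.Δ0 s2=0 s4=1 clk=0 s8=0 s3=1 s1=1 s0=0 s6=1 s5=0 s7=1
t10.Δ1 s2=0 s4=1 clk=1 s8=0 s3=1 s1=1 s0=0 s6=1 s5=0 s7=1
t10.Δ2 s2=0 s4=1 clk=1 s8=0 s3=1 s1=1 s0=0 s6=0 s5=0 s7=1
t10.Δ3 s2=0 s4=1 clk=1 s8=0 s3=0 s1=1 s0=0 s6=0 s5=0 s7=1
t11.Δ0 s2=0 s4=1 clk=1 s8=0 s3=0 s1=1 s0=0 s6=0 s5=0 s7=1
t11.Δ1 s2=0 s4=1 clk=0 s8=0 s3=0 s1=1 s0=0 s6=0 s5=0 s7=1
t12.Δ0 s2=0 s4=1 clk=0 s8=0 s3=0 s1=1 s0=0 s6=0 s5=0 s7=1
t12.Δ1 s2=0 s4=1 clk=1 s8=0 s3=0 s1=1 s0=0 s6=0 s5=0 s7=1
t12.Δ2 s2=0 s4=1 clk=1 s8=0 s3=0 s1=1 s0=0 s6=1 s5=0 s7=1
t12.Δ3 s2=0 s4=1 clk=1 s8=0 s3=1 s1=1 s0=0 s6=1 s5=0 s7=1
t13.Δ0 s2=0 s4=1 clk=1 s8=0 s3=1 s1=1 s0=0 s6=1 s5=0 s7=1
t13.Δ1 s2=0 s4=1 clk=0 s8=0 s3=1 s1=1 s0=0 s6=1 s5=0 s7=1
t14.Δ0 s2=0 s4=1 clk=0 s8=0 s3=1 s1=1 s0=0 s6=1 s5=0 s7=1
t14.Δ1 s2=0 s4=1 clk=1 s8=0 s3=1 s1=1 s0=0 s6=1 s5=0 s7=1
t14.Δ2 s2=0 s4=1 clk=1 s8=0 s3=1 s1=1 s0=0 s6=0 s5=0 s7=1
t14.Δ3 s2=0 s4=1 clk=1 s8=0 s3=0 s1=1 s0=0 s6=0 s5=0 s7=1
t15.Δ0 s2=0 s4=1 clk=1 s8=0 s3=0 s1=1 s0=0 s6=0 s5=0 s7=1
t15.Δ1 s2=0 s4=1 clk=0 s8=0 s3=0 s1=1 s0=0 s6=0 s5=0 s7=1
t16.Δ0 s2=0 s4=1 clk=0 s8=0 s3=0 s1=1 s0=0 s6=0 s5=0 s7=1
t16.Δ1 s2=0 s4=1 clk=1 s8=0 s3=0 s1=1 s0=0 s6=0 s5=0 s7=1
t16.Δ2 s2=0 s4=1 clk=1 s8=0 s3=0 s1=1 s0=0 s6=1 s5=0 s7=1
t16.Δ3 s2=0 s4=1 clk=1 s8=0 s3=1 s1=1 s0=0 s6=1 s5=0 s7=1
t17.Δ0 s2=0 s4=1 clk=1 s8=0 s3=1 s1=1 s0=0 s6=1 s5=0 s7=1
t17.Δ1 s2=0 s4=1 clk=0 s8=0 s3=1 s1=1 s0=0 s6=1 s5=0 s7=1
t18.Δ0 s2=0 s4=1 clk=0 s8=0 s3=1 s1=1 s0=0 s6=1 s5=0 s7=1
t18.Δ1 s2=0 s4=1 clk=1 s8=0 s3=1 s1=1 s0=0 s6=1 s5=0 s7=1
t18.Δ2 s2=0 s4=1 clk=1 s8=0 s3=1 s1=1 s0=0 s6=0 s5=0 s7=1
t18.Δ3 s2=0 s4=1 clk=1 s8=0 s3=0 s1=1 s0=0 s6=0 s5=0 s7=1

1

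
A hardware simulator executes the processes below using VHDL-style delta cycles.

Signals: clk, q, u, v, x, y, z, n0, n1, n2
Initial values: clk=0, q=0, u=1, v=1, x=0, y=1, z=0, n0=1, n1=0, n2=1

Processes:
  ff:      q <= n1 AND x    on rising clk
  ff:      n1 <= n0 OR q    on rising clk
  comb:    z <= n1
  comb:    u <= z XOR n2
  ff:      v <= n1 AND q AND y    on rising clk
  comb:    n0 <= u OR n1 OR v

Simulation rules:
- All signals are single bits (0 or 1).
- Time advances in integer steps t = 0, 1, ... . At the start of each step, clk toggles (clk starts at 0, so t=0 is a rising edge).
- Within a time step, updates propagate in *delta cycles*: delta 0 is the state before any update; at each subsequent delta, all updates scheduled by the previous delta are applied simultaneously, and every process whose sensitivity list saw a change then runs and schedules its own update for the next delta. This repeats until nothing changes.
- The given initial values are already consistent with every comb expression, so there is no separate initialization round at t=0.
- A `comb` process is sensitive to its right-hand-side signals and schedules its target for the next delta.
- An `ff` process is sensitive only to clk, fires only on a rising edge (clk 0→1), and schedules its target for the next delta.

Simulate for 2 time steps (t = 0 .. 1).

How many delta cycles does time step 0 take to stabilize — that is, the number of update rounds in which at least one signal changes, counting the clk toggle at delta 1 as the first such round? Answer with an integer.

4

t=0 Δ0: y=1 n1=0 u=1 clk=0 v=1 q=0 x=0 n0=1 z=0 n2=1
  Δ1: clk:0→1
  Δ2: n1:0→1, v:1→0
  Δ3: z:0→1
  Δ4: u:1→0
  (4Δ to stable)
t=1 Δ0: y=1 n1=1 u=0 clk=1 v=0 q=0 x=0 n0=1 z=1 n2=1
  Δ1: clk:1→0
  (1Δ to stable)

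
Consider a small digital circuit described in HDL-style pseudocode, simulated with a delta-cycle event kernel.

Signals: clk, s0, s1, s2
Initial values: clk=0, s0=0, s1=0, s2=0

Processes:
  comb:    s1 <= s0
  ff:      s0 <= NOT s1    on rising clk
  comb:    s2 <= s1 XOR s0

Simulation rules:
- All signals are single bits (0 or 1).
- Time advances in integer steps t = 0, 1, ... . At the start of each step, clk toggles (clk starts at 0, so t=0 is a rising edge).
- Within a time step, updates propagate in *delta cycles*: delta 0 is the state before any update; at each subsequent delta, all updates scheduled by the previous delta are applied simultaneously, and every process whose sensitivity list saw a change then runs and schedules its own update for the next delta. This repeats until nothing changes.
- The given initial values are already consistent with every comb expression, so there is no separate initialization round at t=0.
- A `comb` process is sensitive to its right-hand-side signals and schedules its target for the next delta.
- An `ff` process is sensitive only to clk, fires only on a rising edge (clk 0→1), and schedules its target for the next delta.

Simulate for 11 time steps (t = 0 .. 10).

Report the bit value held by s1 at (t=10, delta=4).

0

[bits: s0,s2,s1,clk]
t=0: Δ0=0000 Δ1=0001 Δ2=1001 Δ3=1111 Δ4=1011 | 4Δ
t=1: Δ0=1011 Δ1=1010 | 1Δ
t=2: Δ0=1010 Δ1=1011 Δ2=0011 Δ3=0101 Δ4=0001 | 4Δ
t=3: Δ0=0001 Δ1=0000 | 1Δ
t=4: Δ0=0000 Δ1=0001 Δ2=1001 Δ3=1111 Δ4=1011 | 4Δ
t=5: Δ0=1011 Δ1=1010 | 1Δ
t=6: Δ0=1010 Δ1=1011 Δ2=0011 Δ3=0101 Δ4=0001 | 4Δ
t=7: Δ0=0001 Δ1=0000 | 1Δ
t=8: Δ0=0000 Δ1=0001 Δ2=1001 Δ3=1111 Δ4=1011 | 4Δ
t=9: Δ0=1011 Δ1=1010 | 1Δ
t=10: Δ0=1010 Δ1=1011 Δ2=0011 Δ3=0101 Δ4=0001 | 4Δ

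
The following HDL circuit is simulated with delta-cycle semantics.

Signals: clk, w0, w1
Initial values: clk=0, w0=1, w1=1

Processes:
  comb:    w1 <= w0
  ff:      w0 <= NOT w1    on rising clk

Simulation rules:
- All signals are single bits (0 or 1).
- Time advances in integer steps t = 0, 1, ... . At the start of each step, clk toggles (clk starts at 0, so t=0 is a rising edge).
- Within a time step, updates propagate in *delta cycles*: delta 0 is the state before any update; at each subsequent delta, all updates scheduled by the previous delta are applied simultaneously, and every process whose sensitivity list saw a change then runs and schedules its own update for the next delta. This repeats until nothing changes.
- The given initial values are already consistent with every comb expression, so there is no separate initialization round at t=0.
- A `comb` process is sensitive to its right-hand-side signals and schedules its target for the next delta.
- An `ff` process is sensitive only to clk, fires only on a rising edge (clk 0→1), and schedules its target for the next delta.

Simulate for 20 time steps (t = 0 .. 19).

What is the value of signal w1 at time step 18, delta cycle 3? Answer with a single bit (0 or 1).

[bits: clk,w0,w1]
t=0: Δ0=011 Δ1=111 Δ2=101 Δ3=100 | 3Δ
t=1: Δ0=100 Δ1=000 | 1Δ
t=2: Δ0=000 Δ1=100 Δ2=110 Δ3=111 | 3Δ
t=3: Δ0=111 Δ1=011 | 1Δ
t=4: Δ0=011 Δ1=111 Δ2=101 Δ3=100 | 3Δ
t=5: Δ0=100 Δ1=000 | 1Δ
t=6: Δ0=000 Δ1=100 Δ2=110 Δ3=111 | 3Δ
t=7: Δ0=111 Δ1=011 | 1Δ
t=8: Δ0=011 Δ1=111 Δ2=101 Δ3=100 | 3Δ
t=9: Δ0=100 Δ1=000 | 1Δ
t=10: Δ0=000 Δ1=100 Δ2=110 Δ3=111 | 3Δ
t=11: Δ0=111 Δ1=011 | 1Δ
t=12: Δ0=011 Δ1=111 Δ2=101 Δ3=100 | 3Δ
t=13: Δ0=100 Δ1=000 | 1Δ
t=14: Δ0=000 Δ1=100 Δ2=110 Δ3=111 | 3Δ
t=15: Δ0=111 Δ1=011 | 1Δ
t=16: Δ0=011 Δ1=111 Δ2=101 Δ3=100 | 3Δ
t=17: Δ0=100 Δ1=000 | 1Δ
t=18: Δ0=000 Δ1=100 Δ2=110 Δ3=111 | 3Δ
t=19: Δ0=111 Δ1=011 | 1Δ

1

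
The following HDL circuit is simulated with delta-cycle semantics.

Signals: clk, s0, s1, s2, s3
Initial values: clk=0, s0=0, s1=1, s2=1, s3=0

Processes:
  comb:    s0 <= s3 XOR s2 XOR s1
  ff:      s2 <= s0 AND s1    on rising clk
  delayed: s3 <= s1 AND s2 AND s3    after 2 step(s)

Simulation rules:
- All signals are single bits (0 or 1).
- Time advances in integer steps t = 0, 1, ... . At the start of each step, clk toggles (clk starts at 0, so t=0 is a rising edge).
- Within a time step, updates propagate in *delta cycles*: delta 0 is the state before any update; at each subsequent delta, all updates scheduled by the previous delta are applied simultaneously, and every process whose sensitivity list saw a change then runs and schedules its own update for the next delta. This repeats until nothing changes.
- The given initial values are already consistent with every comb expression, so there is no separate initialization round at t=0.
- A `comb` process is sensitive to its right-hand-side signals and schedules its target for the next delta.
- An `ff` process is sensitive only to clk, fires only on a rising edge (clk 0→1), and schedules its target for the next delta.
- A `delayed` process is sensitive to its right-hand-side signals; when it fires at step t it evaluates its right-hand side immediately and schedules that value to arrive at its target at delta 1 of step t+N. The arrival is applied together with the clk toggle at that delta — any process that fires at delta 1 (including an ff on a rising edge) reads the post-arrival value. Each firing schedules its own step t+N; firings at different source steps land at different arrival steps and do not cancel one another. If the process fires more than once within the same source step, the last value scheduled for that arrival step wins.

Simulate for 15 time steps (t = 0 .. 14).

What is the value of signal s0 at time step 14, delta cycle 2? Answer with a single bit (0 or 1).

1

t0.Δ0 s3=0 s1=1 clk=0 s2=1 s0=0
t0.Δ1 s3=0 s1=1 clk=1 s2=1 s0=0
t0.Δ2 s3=0 s1=1 clk=1 s2=0 s0=0
t0.Δ3 s3=0 s1=1 clk=1 s2=0 s0=1
t1.Δ0 s3=0 s1=1 clk=1 s2=0 s0=1
t1.Δ1 s3=0 s1=1 clk=0 s2=0 s0=1
t2.Δ0 s3=0 s1=1 clk=0 s2=0 s0=1
t2.Δ1 s3=0 s1=1 clk=1 s2=0 s0=1
t2.Δ2 s3=0 s1=1 clk=1 s2=1 s0=1
t2.Δ3 s3=0 s1=1 clk=1 s2=1 s0=0
t3.Δ0 s3=0 s1=1 clk=1 s2=1 s0=0
t3.Δ1 s3=0 s1=1 clk=0 s2=1 s0=0
t4.Δ0 s3=0 s1=1 clk=0 s2=1 s0=0
t4.Δ1 s3=0 s1=1 clk=1 s2=1 s0=0
t4.Δ2 s3=0 s1=1 clk=1 s2=0 s0=0
t4.Δ3 s3=0 s1=1 clk=1 s2=0 s0=1
t5.Δ0 s3=0 s1=1 clk=1 s2=0 s0=1
t5.Δ1 s3=0 s1=1 clk=0 s2=0 s0=1
t6.Δ0 s3=0 s1=1 clk=0 s2=0 s0=1
t6.Δ1 s3=0 s1=1 clk=1 s2=0 s0=1
t6.Δ2 s3=0 s1=1 clk=1 s2=1 s0=1
t6.Δ3 s3=0 s1=1 clk=1 s2=1 s0=0
t7.Δ0 s3=0 s1=1 clk=1 s2=1 s0=0
t7.Δ1 s3=0 s1=1 clk=0 s2=1 s0=0
t8.Δ0 s3=0 s1=1 clk=0 s2=1 s0=0
t8.Δ1 s3=0 s1=1 clk=1 s2=1 s0=0
t8.Δ2 s3=0 s1=1 clk=1 s2=0 s0=0
t8.Δ3 s3=0 s1=1 clk=1 s2=0 s0=1
t9.Δ0 s3=0 s1=1 clk=1 s2=0 s0=1
t9.Δ1 s3=0 s1=1 clk=0 s2=0 s0=1
t10.Δ0 s3=0 s1=1 clk=0 s2=0 s0=1
t10.Δ1 s3=0 s1=1 clk=1 s2=0 s0=1
t10.Δ2 s3=0 s1=1 clk=1 s2=1 s0=1
t10.Δ3 s3=0 s1=1 clk=1 s2=1 s0=0
t11.Δ0 s3=0 s1=1 clk=1 s2=1 s0=0
t11.Δ1 s3=0 s1=1 clk=0 s2=1 s0=0
t12.Δ0 s3=0 s1=1 clk=0 s2=1 s0=0
t12.Δ1 s3=0 s1=1 clk=1 s2=1 s0=0
t12.Δ2 s3=0 s1=1 clk=1 s2=0 s0=0
t12.Δ3 s3=0 s1=1 clk=1 s2=0 s0=1
t13.Δ0 s3=0 s1=1 clk=1 s2=0 s0=1
t13.Δ1 s3=0 s1=1 clk=0 s2=0 s0=1
t14.Δ0 s3=0 s1=1 clk=0 s2=0 s0=1
t14.Δ1 s3=0 s1=1 clk=1 s2=0 s0=1
t14.Δ2 s3=0 s1=1 clk=1 s2=1 s0=1
t14.Δ3 s3=0 s1=1 clk=1 s2=1 s0=0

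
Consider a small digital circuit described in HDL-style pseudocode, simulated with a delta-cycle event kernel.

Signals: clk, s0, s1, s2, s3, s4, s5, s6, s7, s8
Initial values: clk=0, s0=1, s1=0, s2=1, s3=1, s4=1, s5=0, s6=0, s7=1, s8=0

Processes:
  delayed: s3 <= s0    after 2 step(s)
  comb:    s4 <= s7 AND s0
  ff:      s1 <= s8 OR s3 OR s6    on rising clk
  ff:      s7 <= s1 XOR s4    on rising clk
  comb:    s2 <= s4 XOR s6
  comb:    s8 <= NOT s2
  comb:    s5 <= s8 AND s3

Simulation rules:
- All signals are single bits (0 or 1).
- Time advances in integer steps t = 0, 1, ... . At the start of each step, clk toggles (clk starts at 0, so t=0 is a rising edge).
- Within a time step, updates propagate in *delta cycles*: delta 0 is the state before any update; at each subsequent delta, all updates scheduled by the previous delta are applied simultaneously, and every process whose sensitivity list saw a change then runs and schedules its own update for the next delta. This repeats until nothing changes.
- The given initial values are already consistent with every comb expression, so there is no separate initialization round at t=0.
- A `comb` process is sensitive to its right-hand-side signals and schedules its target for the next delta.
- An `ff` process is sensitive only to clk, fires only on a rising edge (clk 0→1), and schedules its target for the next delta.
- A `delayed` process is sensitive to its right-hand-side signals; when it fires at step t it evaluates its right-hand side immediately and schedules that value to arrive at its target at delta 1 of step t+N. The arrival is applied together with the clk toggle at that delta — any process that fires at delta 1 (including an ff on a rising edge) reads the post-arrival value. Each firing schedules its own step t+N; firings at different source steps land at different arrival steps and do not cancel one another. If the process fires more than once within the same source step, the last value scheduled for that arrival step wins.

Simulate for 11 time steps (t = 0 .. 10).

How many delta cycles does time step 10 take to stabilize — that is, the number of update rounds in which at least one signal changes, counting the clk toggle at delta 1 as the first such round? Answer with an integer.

t0.Δ0 s2=1 clk=0 s0=1 s8=0 s4=1 s6=0 s7=1 s3=1 s5=0 s1=0
t0.Δ1 s2=1 clk=1 s0=1 s8=0 s4=1 s6=0 s7=1 s3=1 s5=0 s1=0
t0.Δ2 s2=1 clk=1 s0=1 s8=0 s4=1 s6=0 s7=1 s3=1 s5=0 s1=1
t1.Δ0 s2=1 clk=1 s0=1 s8=0 s4=1 s6=0 s7=1 s3=1 s5=0 s1=1
t1.Δ1 s2=1 clk=0 s0=1 s8=0 s4=1 s6=0 s7=1 s3=1 s5=0 s1=1
t2.Δ0 s2=1 clk=0 s0=1 s8=0 s4=1 s6=0 s7=1 s3=1 s5=0 s1=1
t2.Δ1 s2=1 clk=1 s0=1 s8=0 s4=1 s6=0 s7=1 s3=1 s5=0 s1=1
t2.Δ2 s2=1 clk=1 s0=1 s8=0 s4=1 s6=0 s7=0 s3=1 s5=0 s1=1
t2.Δ3 s2=1 clk=1 s0=1 s8=0 s4=0 s6=0 s7=0 s3=1 s5=0 s1=1
t2.Δ4 s2=0 clk=1 s0=1 s8=0 s4=0 s6=0 s7=0 s3=1 s5=0 s1=1
t2.Δ5 s2=0 clk=1 s0=1 s8=1 s4=0 s6=0 s7=0 s3=1 s5=0 s1=1
t2.Δ6 s2=0 clk=1 s0=1 s8=1 s4=0 s6=0 s7=0 s3=1 s5=1 s1=1
t3.Δ0 s2=0 clk=1 s0=1 s8=1 s4=0 s6=0 s7=0 s3=1 s5=1 s1=1
t3.Δ1 s2=0 clk=0 s0=1 s8=1 s4=0 s6=0 s7=0 s3=1 s5=1 s1=1
t4.Δ0 s2=0 clk=0 s0=1 s8=1 s4=0 s6=0 s7=0 s3=1 s5=1 s1=1
t4.Δ1 s2=0 clk=1 s0=1 s8=1 s4=0 s6=0 s7=0 s3=1 s5=1 s1=1
t4.Δ2 s2=0 clk=1 s0=1 s8=1 s4=0 s6=0 s7=1 s3=1 s5=1 s1=1
t4.Δ3 s2=0 clk=1 s0=1 s8=1 s4=1 s6=0 s7=1 s3=1 s5=1 s1=1
t4.Δ4 s2=1 clk=1 s0=1 s8=1 s4=1 s6=0 s7=1 s3=1 s5=1 s1=1
t4.Δ5 s2=1 clk=1 s0=1 s8=0 s4=1 s6=0 s7=1 s3=1 s5=1 s1=1
t4.Δ6 s2=1 clk=1 s0=1 s8=0 s4=1 s6=0 s7=1 s3=1 s5=0 s1=1
t5.Δ0 s2=1 clk=1 s0=1 s8=0 s4=1 s6=0 s7=1 s3=1 s5=0 s1=1
t5.Δ1 s2=1 clk=0 s0=1 s8=0 s4=1 s6=0 s7=1 s3=1 s5=0 s1=1
t6.Δ0 s2=1 clk=0 s0=1 s8=0 s4=1 s6=0 s7=1 s3=1 s5=0 s1=1
t6.Δ1 s2=1 clk=1 s0=1 s8=0 s4=1 s6=0 s7=1 s3=1 s5=0 s1=1
t6.Δ2 s2=1 clk=1 s0=1 s8=0 s4=1 s6=0 s7=0 s3=1 s5=0 s1=1
t6.Δ3 s2=1 clk=1 s0=1 s8=0 s4=0 s6=0 s7=0 s3=1 s5=0 s1=1
t6.Δ4 s2=0 clk=1 s0=1 s8=0 s4=0 s6=0 s7=0 s3=1 s5=0 s1=1
t6.Δ5 s2=0 clk=1 s0=1 s8=1 s4=0 s6=0 s7=0 s3=1 s5=0 s1=1
t6.Δ6 s2=0 clk=1 s0=1 s8=1 s4=0 s6=0 s7=0 s3=1 s5=1 s1=1
t7.Δ0 s2=0 clk=1 s0=1 s8=1 s4=0 s6=0 s7=0 s3=1 s5=1 s1=1
t7.Δ1 s2=0 clk=0 s0=1 s8=1 s4=0 s6=0 s7=0 s3=1 s5=1 s1=1
t8.Δ0 s2=0 clk=0 s0=1 s8=1 s4=0 s6=0 s7=0 s3=1 s5=1 s1=1
t8.Δ1 s2=0 clk=1 s0=1 s8=1 s4=0 s6=0 s7=0 s3=1 s5=1 s1=1
t8.Δ2 s2=0 clk=1 s0=1 s8=1 s4=0 s6=0 s7=1 s3=1 s5=1 s1=1
t8.Δ3 s2=0 clk=1 s0=1 s8=1 s4=1 s6=0 s7=1 s3=1 s5=1 s1=1
t8.Δ4 s2=1 clk=1 s0=1 s8=1 s4=1 s6=0 s7=1 s3=1 s5=1 s1=1
t8.Δ5 s2=1 clk=1 s0=1 s8=0 s4=1 s6=0 s7=1 s3=1 s5=1 s1=1
t8.Δ6 s2=1 clk=1 s0=1 s8=0 s4=1 s6=0 s7=1 s3=1 s5=0 s1=1
t9.Δ0 s2=1 clk=1 s0=1 s8=0 s4=1 s6=0 s7=1 s3=1 s5=0 s1=1
t9.Δ1 s2=1 clk=0 s0=1 s8=0 s4=1 s6=0 s7=1 s3=1 s5=0 s1=1
t10.Δ0 s2=1 clk=0 s0=1 s8=0 s4=1 s6=0 s7=1 s3=1 s5=0 s1=1
t10.Δ1 s2=1 clk=1 s0=1 s8=0 s4=1 s6=0 s7=1 s3=1 s5=0 s1=1
t10.Δ2 s2=1 clk=1 s0=1 s8=0 s4=1 s6=0 s7=0 s3=1 s5=0 s1=1
t10.Δ3 s2=1 clk=1 s0=1 s8=0 s4=0 s6=0 s7=0 s3=1 s5=0 s1=1
t10.Δ4 s2=0 clk=1 s0=1 s8=0 s4=0 s6=0 s7=0 s3=1 s5=0 s1=1
t10.Δ5 s2=0 clk=1 s0=1 s8=1 s4=0 s6=0 s7=0 s3=1 s5=0 s1=1
t10.Δ6 s2=0 clk=1 s0=1 s8=1 s4=0 s6=0 s7=0 s3=1 s5=1 s1=1

6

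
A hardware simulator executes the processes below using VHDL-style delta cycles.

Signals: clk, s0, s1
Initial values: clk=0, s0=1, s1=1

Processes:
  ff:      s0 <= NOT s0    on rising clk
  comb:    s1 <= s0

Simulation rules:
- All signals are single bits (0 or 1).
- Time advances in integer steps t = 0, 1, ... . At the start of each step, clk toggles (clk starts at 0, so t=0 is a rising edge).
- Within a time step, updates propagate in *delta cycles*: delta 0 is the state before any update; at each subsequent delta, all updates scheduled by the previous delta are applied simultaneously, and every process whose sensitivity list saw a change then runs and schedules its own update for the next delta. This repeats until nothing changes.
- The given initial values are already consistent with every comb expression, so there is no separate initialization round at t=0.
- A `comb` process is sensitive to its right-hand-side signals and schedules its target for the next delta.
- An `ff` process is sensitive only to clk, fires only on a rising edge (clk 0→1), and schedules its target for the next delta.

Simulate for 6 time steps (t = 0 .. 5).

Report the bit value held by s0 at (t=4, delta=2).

t=0 Δ0: clk=0 s1=1 s0=1
  Δ1: clk:0→1
  Δ2: s0:1→0
  Δ3: s1:1→0
  (3Δ to stable)
t=1 Δ0: clk=1 s1=0 s0=0
  Δ1: clk:1→0
  (1Δ to stable)
t=2 Δ0: clk=0 s1=0 s0=0
  Δ1: clk:0→1
  Δ2: s0:0→1
  Δ3: s1:0→1
  (3Δ to stable)
t=3 Δ0: clk=1 s1=1 s0=1
  Δ1: clk:1→0
  (1Δ to stable)
t=4 Δ0: clk=0 s1=1 s0=1
  Δ1: clk:0→1
  Δ2: s0:1→0
  Δ3: s1:1→0
  (3Δ to stable)
t=5 Δ0: clk=1 s1=0 s0=0
  Δ1: clk:1→0
  (1Δ to stable)

0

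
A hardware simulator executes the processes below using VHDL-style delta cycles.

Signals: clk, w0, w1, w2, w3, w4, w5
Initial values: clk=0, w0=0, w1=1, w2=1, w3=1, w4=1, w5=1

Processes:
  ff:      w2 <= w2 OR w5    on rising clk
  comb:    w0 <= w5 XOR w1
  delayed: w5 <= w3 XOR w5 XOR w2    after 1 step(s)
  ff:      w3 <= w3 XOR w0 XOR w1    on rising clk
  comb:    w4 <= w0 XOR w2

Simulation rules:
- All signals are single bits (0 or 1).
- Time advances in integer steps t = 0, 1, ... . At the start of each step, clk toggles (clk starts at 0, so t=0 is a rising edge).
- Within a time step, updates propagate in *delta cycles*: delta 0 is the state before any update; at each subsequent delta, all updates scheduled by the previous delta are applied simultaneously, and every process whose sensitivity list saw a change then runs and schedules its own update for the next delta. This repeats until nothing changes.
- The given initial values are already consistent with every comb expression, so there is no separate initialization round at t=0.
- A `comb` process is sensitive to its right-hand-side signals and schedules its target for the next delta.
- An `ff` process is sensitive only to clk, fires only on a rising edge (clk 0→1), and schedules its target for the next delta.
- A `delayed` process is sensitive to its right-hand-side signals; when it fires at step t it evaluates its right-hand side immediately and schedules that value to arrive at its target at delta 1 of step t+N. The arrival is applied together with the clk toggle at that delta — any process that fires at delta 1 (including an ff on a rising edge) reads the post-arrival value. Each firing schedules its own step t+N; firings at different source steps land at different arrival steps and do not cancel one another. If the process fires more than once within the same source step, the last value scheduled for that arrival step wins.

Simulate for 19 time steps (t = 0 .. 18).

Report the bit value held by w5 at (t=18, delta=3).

t=0 Δ0: w5=1 w3=1 w1=1 clk=0 w0=0 w4=1 w2=1
  Δ1: clk:0→1
  Δ2: w3:1→0
  (2Δ to stable)
t=1 Δ0: w5=1 w3=0 w1=1 clk=1 w0=0 w4=1 w2=1
  Δ1: w5:1→0, clk:1→0
  Δ2: w0:0→1
  Δ3: w4:1→0
  (3Δ to stable)
t=2 Δ0: w5=0 w3=0 w1=1 clk=0 w0=1 w4=0 w2=1
  Δ1: w5:0→1, clk:0→1
  Δ2: w0:1→0
  Δ3: w4:0→1
  (3Δ to stable)
t=3 Δ0: w5=1 w3=0 w1=1 clk=1 w0=0 w4=1 w2=1
  Δ1: w5:1→0, clk:1→0
  Δ2: w0:0→1
  Δ3: w4:1→0
  (3Δ to stable)
t=4 Δ0: w5=0 w3=0 w1=1 clk=0 w0=1 w4=0 w2=1
  Δ1: w5:0→1, clk:0→1
  Δ2: w0:1→0
  Δ3: w4:0→1
  (3Δ to stable)
t=5 Δ0: w5=1 w3=0 w1=1 clk=1 w0=0 w4=1 w2=1
  Δ1: w5:1→0, clk:1→0
  Δ2: w0:0→1
  Δ3: w4:1→0
  (3Δ to stable)
t=6 Δ0: w5=0 w3=0 w1=1 clk=0 w0=1 w4=0 w2=1
  Δ1: w5:0→1, clk:0→1
  Δ2: w0:1→0
  Δ3: w4:0→1
  (3Δ to stable)
t=7 Δ0: w5=1 w3=0 w1=1 clk=1 w0=0 w4=1 w2=1
  Δ1: w5:1→0, clk:1→0
  Δ2: w0:0→1
  Δ3: w4:1→0
  (3Δ to stable)
t=8 Δ0: w5=0 w3=0 w1=1 clk=0 w0=1 w4=0 w2=1
  Δ1: w5:0→1, clk:0→1
  Δ2: w0:1→0
  Δ3: w4:0→1
  (3Δ to stable)
t=9 Δ0: w5=1 w3=0 w1=1 clk=1 w0=0 w4=1 w2=1
  Δ1: w5:1→0, clk:1→0
  Δ2: w0:0→1
  Δ3: w4:1→0
  (3Δ to stable)
t=10 Δ0: w5=0 w3=0 w1=1 clk=0 w0=1 w4=0 w2=1
  Δ1: w5:0→1, clk:0→1
  Δ2: w0:1→0
  Δ3: w4:0→1
  (3Δ to stable)
t=11 Δ0: w5=1 w3=0 w1=1 clk=1 w0=0 w4=1 w2=1
  Δ1: w5:1→0, clk:1→0
  Δ2: w0:0→1
  Δ3: w4:1→0
  (3Δ to stable)
t=12 Δ0: w5=0 w3=0 w1=1 clk=0 w0=1 w4=0 w2=1
  Δ1: w5:0→1, clk:0→1
  Δ2: w0:1→0
  Δ3: w4:0→1
  (3Δ to stable)
t=13 Δ0: w5=1 w3=0 w1=1 clk=1 w0=0 w4=1 w2=1
  Δ1: w5:1→0, clk:1→0
  Δ2: w0:0→1
  Δ3: w4:1→0
  (3Δ to stable)
t=14 Δ0: w5=0 w3=0 w1=1 clk=0 w0=1 w4=0 w2=1
  Δ1: w5:0→1, clk:0→1
  Δ2: w0:1→0
  Δ3: w4:0→1
  (3Δ to stable)
t=15 Δ0: w5=1 w3=0 w1=1 clk=1 w0=0 w4=1 w2=1
  Δ1: w5:1→0, clk:1→0
  Δ2: w0:0→1
  Δ3: w4:1→0
  (3Δ to stable)
t=16 Δ0: w5=0 w3=0 w1=1 clk=0 w0=1 w4=0 w2=1
  Δ1: w5:0→1, clk:0→1
  Δ2: w0:1→0
  Δ3: w4:0→1
  (3Δ to stable)
t=17 Δ0: w5=1 w3=0 w1=1 clk=1 w0=0 w4=1 w2=1
  Δ1: w5:1→0, clk:1→0
  Δ2: w0:0→1
  Δ3: w4:1→0
  (3Δ to stable)
t=18 Δ0: w5=0 w3=0 w1=1 clk=0 w0=1 w4=0 w2=1
  Δ1: w5:0→1, clk:0→1
  Δ2: w0:1→0
  Δ3: w4:0→1
  (3Δ to stable)

1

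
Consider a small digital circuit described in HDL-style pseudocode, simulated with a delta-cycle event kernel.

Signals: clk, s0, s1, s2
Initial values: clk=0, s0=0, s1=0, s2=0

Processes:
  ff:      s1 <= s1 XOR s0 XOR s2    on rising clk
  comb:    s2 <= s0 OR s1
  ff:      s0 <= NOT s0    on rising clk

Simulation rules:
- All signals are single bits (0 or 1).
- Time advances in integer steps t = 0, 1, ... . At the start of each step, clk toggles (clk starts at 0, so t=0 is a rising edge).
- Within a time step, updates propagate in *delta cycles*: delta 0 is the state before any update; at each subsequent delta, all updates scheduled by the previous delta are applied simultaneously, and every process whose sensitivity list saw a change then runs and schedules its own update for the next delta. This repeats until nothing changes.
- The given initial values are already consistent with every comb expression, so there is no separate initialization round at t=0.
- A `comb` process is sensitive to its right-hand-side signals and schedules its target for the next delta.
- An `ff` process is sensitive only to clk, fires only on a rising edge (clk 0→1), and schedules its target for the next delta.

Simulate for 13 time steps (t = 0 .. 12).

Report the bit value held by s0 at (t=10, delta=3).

[bits: s0,s2,clk,s1]
t=0: Δ0=0000 Δ1=0010 Δ2=1010 Δ3=1110 | 3Δ
t=1: Δ0=1110 Δ1=1100 | 1Δ
t=2: Δ0=1100 Δ1=1110 Δ2=0110 Δ3=0010 | 3Δ
t=3: Δ0=0010 Δ1=0000 | 1Δ
t=4: Δ0=0000 Δ1=0010 Δ2=1010 Δ3=1110 | 3Δ
t=5: Δ0=1110 Δ1=1100 | 1Δ
t=6: Δ0=1100 Δ1=1110 Δ2=0110 Δ3=0010 | 3Δ
t=7: Δ0=0010 Δ1=0000 | 1Δ
t=8: Δ0=0000 Δ1=0010 Δ2=1010 Δ3=1110 | 3Δ
t=9: Δ0=1110 Δ1=1100 | 1Δ
t=10: Δ0=1100 Δ1=1110 Δ2=0110 Δ3=0010 | 3Δ
t=11: Δ0=0010 Δ1=0000 | 1Δ
t=12: Δ0=0000 Δ1=0010 Δ2=1010 Δ3=1110 | 3Δ

0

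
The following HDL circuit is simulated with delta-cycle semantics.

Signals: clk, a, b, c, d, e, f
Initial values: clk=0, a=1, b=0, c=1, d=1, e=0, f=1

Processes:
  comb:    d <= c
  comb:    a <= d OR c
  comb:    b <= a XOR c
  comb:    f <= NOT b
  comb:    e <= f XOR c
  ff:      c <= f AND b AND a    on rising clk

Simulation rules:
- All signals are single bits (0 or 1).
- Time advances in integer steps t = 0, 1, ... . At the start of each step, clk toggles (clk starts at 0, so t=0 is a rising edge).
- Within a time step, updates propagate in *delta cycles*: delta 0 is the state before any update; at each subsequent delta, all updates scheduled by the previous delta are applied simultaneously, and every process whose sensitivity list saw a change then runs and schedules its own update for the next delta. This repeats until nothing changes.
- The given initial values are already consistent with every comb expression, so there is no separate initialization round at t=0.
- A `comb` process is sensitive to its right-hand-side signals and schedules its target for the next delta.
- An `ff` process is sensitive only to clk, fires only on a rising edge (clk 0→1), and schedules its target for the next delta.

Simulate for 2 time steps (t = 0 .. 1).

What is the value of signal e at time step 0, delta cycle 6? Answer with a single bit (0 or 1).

0

t0.Δ0 c=1 d=1 clk=0 e=0 b=0 a=1 f=1
t0.Δ1 c=1 d=1 clk=1 e=0 b=0 a=1 f=1
t0.Δ2 c=0 d=1 clk=1 e=0 b=0 a=1 f=1
t0.Δ3 c=0 d=0 clk=1 e=1 b=1 a=1 f=1
t0.Δ4 c=0 d=0 clk=1 e=1 b=1 a=0 f=0
t0.Δ5 c=0 d=0 clk=1 e=0 b=0 a=0 f=0
t0.Δ6 c=0 d=0 clk=1 e=0 b=0 a=0 f=1
t0.Δ7 c=0 d=0 clk=1 e=1 b=0 a=0 f=1
t1.Δ0 c=0 d=0 clk=1 e=1 b=0 a=0 f=1
t1.Δ1 c=0 d=0 clk=0 e=1 b=0 a=0 f=1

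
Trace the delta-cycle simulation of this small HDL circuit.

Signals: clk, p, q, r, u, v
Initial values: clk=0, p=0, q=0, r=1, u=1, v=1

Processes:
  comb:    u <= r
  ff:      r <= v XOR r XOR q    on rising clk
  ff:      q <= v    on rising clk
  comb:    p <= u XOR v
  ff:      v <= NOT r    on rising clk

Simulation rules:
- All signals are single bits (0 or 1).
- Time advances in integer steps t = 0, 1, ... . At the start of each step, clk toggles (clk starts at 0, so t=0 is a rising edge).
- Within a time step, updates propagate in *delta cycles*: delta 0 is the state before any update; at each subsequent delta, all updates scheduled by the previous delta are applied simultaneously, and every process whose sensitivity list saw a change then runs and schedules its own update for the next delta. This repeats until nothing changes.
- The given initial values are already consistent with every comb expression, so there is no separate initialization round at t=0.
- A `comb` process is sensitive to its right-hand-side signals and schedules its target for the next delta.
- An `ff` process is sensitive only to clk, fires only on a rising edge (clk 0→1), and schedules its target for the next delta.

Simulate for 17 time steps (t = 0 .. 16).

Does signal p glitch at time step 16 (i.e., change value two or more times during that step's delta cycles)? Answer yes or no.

yes

t=0 Δ0: v=1 u=1 clk=0 q=0 r=1 p=0
  Δ1: clk:0→1
  Δ2: v:1→0, q:0→1, r:1→0
  Δ3: u:1→0, p:0→1
  Δ4: p:1→0
  (4Δ to stable)
t=1 Δ0: v=0 u=0 clk=1 q=1 r=0 p=0
  Δ1: clk:1→0
  (1Δ to stable)
t=2 Δ0: v=0 u=0 clk=0 q=1 r=0 p=0
  Δ1: clk:0→1
  Δ2: v:0→1, q:1→0, r:0→1
  Δ3: u:0→1, p:0→1
  Δ4: p:1→0
  (4Δ to stable)
t=3 Δ0: v=1 u=1 clk=1 q=0 r=1 p=0
  Δ1: clk:1→0
  (1Δ to stable)
t=4 Δ0: v=1 u=1 clk=0 q=0 r=1 p=0
  Δ1: clk:0→1
  Δ2: v:1→0, q:0→1, r:1→0
  Δ3: u:1→0, p:0→1
  Δ4: p:1→0
  (4Δ to stable)
t=5 Δ0: v=0 u=0 clk=1 q=1 r=0 p=0
  Δ1: clk:1→0
  (1Δ to stable)
t=6 Δ0: v=0 u=0 clk=0 q=1 r=0 p=0
  Δ1: clk:0→1
  Δ2: v:0→1, q:1→0, r:0→1
  Δ3: u:0→1, p:0→1
  Δ4: p:1→0
  (4Δ to stable)
t=7 Δ0: v=1 u=1 clk=1 q=0 r=1 p=0
  Δ1: clk:1→0
  (1Δ to stable)
t=8 Δ0: v=1 u=1 clk=0 q=0 r=1 p=0
  Δ1: clk:0→1
  Δ2: v:1→0, q:0→1, r:1→0
  Δ3: u:1→0, p:0→1
  Δ4: p:1→0
  (4Δ to stable)
t=9 Δ0: v=0 u=0 clk=1 q=1 r=0 p=0
  Δ1: clk:1→0
  (1Δ to stable)
t=10 Δ0: v=0 u=0 clk=0 q=1 r=0 p=0
  Δ1: clk:0→1
  Δ2: v:0→1, q:1→0, r:0→1
  Δ3: u:0→1, p:0→1
  Δ4: p:1→0
  (4Δ to stable)
t=11 Δ0: v=1 u=1 clk=1 q=0 r=1 p=0
  Δ1: clk:1→0
  (1Δ to stable)
t=12 Δ0: v=1 u=1 clk=0 q=0 r=1 p=0
  Δ1: clk:0→1
  Δ2: v:1→0, q:0→1, r:1→0
  Δ3: u:1→0, p:0→1
  Δ4: p:1→0
  (4Δ to stable)
t=13 Δ0: v=0 u=0 clk=1 q=1 r=0 p=0
  Δ1: clk:1→0
  (1Δ to stable)
t=14 Δ0: v=0 u=0 clk=0 q=1 r=0 p=0
  Δ1: clk:0→1
  Δ2: v:0→1, q:1→0, r:0→1
  Δ3: u:0→1, p:0→1
  Δ4: p:1→0
  (4Δ to stable)
t=15 Δ0: v=1 u=1 clk=1 q=0 r=1 p=0
  Δ1: clk:1→0
  (1Δ to stable)
t=16 Δ0: v=1 u=1 clk=0 q=0 r=1 p=0
  Δ1: clk:0→1
  Δ2: v:1→0, q:0→1, r:1→0
  Δ3: u:1→0, p:0→1
  Δ4: p:1→0
  (4Δ to stable)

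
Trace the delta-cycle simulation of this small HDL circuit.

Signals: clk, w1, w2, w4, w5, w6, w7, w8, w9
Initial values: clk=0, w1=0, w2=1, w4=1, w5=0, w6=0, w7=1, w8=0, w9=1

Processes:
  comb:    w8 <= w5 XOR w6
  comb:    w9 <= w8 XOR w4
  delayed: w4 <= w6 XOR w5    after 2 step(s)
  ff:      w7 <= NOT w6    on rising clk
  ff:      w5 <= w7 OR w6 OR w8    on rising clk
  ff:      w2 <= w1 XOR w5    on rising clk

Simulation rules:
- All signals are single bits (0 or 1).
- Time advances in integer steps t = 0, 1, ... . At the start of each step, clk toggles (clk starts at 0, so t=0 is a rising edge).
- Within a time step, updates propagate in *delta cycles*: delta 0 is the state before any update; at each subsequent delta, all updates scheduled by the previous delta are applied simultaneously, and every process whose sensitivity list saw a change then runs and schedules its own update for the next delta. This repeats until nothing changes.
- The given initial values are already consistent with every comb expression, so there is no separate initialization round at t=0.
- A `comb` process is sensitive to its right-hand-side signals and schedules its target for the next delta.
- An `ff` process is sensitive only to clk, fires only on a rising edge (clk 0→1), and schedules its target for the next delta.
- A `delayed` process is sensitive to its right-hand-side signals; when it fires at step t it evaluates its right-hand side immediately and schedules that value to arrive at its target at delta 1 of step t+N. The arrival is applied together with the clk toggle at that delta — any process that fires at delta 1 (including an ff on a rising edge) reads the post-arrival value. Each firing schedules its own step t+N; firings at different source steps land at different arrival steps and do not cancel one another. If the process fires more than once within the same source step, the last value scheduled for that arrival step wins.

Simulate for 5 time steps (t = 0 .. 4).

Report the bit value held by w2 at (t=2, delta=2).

1

t0.Δ0 w7=1 w8=0 w1=0 clk=0 w9=1 w6=0 w5=0 w2=1 w4=1
t0.Δ1 w7=1 w8=0 w1=0 clk=1 w9=1 w6=0 w5=0 w2=1 w4=1
t0.Δ2 w7=1 w8=0 w1=0 clk=1 w9=1 w6=0 w5=1 w2=0 w4=1
t0.Δ3 w7=1 w8=1 w1=0 clk=1 w9=1 w6=0 w5=1 w2=0 w4=1
t0.Δ4 w7=1 w8=1 w1=0 clk=1 w9=0 w6=0 w5=1 w2=0 w4=1
t1.Δ0 w7=1 w8=1 w1=0 clk=1 w9=0 w6=0 w5=1 w2=0 w4=1
t1.Δ1 w7=1 w8=1 w1=0 clk=0 w9=0 w6=0 w5=1 w2=0 w4=1
t2.Δ0 w7=1 w8=1 w1=0 clk=0 w9=0 w6=0 w5=1 w2=0 w4=1
t2.Δ1 w7=1 w8=1 w1=0 clk=1 w9=0 w6=0 w5=1 w2=0 w4=1
t2.Δ2 w7=1 w8=1 w1=0 clk=1 w9=0 w6=0 w5=1 w2=1 w4=1
t3.Δ0 w7=1 w8=1 w1=0 clk=1 w9=0 w6=0 w5=1 w2=1 w4=1
t3.Δ1 w7=1 w8=1 w1=0 clk=0 w9=0 w6=0 w5=1 w2=1 w4=1
t4.Δ0 w7=1 w8=1 w1=0 clk=0 w9=0 w6=0 w5=1 w2=1 w4=1
t4.Δ1 w7=1 w8=1 w1=0 clk=1 w9=0 w6=0 w5=1 w2=1 w4=1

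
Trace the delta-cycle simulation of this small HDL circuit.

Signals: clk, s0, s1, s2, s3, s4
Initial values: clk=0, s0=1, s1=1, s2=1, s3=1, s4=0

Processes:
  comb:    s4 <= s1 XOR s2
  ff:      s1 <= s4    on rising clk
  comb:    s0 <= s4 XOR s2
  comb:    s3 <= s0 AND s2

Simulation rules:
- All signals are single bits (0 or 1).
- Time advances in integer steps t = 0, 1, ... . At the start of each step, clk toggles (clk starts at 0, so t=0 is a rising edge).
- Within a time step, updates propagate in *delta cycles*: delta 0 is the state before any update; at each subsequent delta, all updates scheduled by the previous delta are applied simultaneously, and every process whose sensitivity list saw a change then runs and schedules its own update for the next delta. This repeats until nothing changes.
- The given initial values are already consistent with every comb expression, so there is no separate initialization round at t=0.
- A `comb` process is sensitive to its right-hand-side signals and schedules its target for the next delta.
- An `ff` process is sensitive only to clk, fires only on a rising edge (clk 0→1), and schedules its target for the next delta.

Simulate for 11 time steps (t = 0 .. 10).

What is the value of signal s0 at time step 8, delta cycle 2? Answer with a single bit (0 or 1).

1

t0.Δ0 s2=1 s4=0 s3=1 clk=0 s1=1 s0=1
t0.Δ1 s2=1 s4=0 s3=1 clk=1 s1=1 s0=1
t0.Δ2 s2=1 s4=0 s3=1 clk=1 s1=0 s0=1
t0.Δ3 s2=1 s4=1 s3=1 clk=1 s1=0 s0=1
t0.Δ4 s2=1 s4=1 s3=1 clk=1 s1=0 s0=0
t0.Δ5 s2=1 s4=1 s3=0 clk=1 s1=0 s0=0
t1.Δ0 s2=1 s4=1 s3=0 clk=1 s1=0 s0=0
t1.Δ1 s2=1 s4=1 s3=0 clk=0 s1=0 s0=0
t2.Δ0 s2=1 s4=1 s3=0 clk=0 s1=0 s0=0
t2.Δ1 s2=1 s4=1 s3=0 clk=1 s1=0 s0=0
t2.Δ2 s2=1 s4=1 s3=0 clk=1 s1=1 s0=0
t2.Δ3 s2=1 s4=0 s3=0 clk=1 s1=1 s0=0
t2.Δ4 s2=1 s4=0 s3=0 clk=1 s1=1 s0=1
t2.Δ5 s2=1 s4=0 s3=1 clk=1 s1=1 s0=1
t3.Δ0 s2=1 s4=0 s3=1 clk=1 s1=1 s0=1
t3.Δ1 s2=1 s4=0 s3=1 clk=0 s1=1 s0=1
t4.Δ0 s2=1 s4=0 s3=1 clk=0 s1=1 s0=1
t4.Δ1 s2=1 s4=0 s3=1 clk=1 s1=1 s0=1
t4.Δ2 s2=1 s4=0 s3=1 clk=1 s1=0 s0=1
t4.Δ3 s2=1 s4=1 s3=1 clk=1 s1=0 s0=1
t4.Δ4 s2=1 s4=1 s3=1 clk=1 s1=0 s0=0
t4.Δ5 s2=1 s4=1 s3=0 clk=1 s1=0 s0=0
t5.Δ0 s2=1 s4=1 s3=0 clk=1 s1=0 s0=0
t5.Δ1 s2=1 s4=1 s3=0 clk=0 s1=0 s0=0
t6.Δ0 s2=1 s4=1 s3=0 clk=0 s1=0 s0=0
t6.Δ1 s2=1 s4=1 s3=0 clk=1 s1=0 s0=0
t6.Δ2 s2=1 s4=1 s3=0 clk=1 s1=1 s0=0
t6.Δ3 s2=1 s4=0 s3=0 clk=1 s1=1 s0=0
t6.Δ4 s2=1 s4=0 s3=0 clk=1 s1=1 s0=1
t6.Δ5 s2=1 s4=0 s3=1 clk=1 s1=1 s0=1
t7.Δ0 s2=1 s4=0 s3=1 clk=1 s1=1 s0=1
t7.Δ1 s2=1 s4=0 s3=1 clk=0 s1=1 s0=1
t8.Δ0 s2=1 s4=0 s3=1 clk=0 s1=1 s0=1
t8.Δ1 s2=1 s4=0 s3=1 clk=1 s1=1 s0=1
t8.Δ2 s2=1 s4=0 s3=1 clk=1 s1=0 s0=1
t8.Δ3 s2=1 s4=1 s3=1 clk=1 s1=0 s0=1
t8.Δ4 s2=1 s4=1 s3=1 clk=1 s1=0 s0=0
t8.Δ5 s2=1 s4=1 s3=0 clk=1 s1=0 s0=0
t9.Δ0 s2=1 s4=1 s3=0 clk=1 s1=0 s0=0
t9.Δ1 s2=1 s4=1 s3=0 clk=0 s1=0 s0=0
t10.Δ0 s2=1 s4=1 s3=0 clk=0 s1=0 s0=0
t10.Δ1 s2=1 s4=1 s3=0 clk=1 s1=0 s0=0
t10.Δ2 s2=1 s4=1 s3=0 clk=1 s1=1 s0=0
t10.Δ3 s2=1 s4=0 s3=0 clk=1 s1=1 s0=0
t10.Δ4 s2=1 s4=0 s3=0 clk=1 s1=1 s0=1
t10.Δ5 s2=1 s4=0 s3=1 clk=1 s1=1 s0=1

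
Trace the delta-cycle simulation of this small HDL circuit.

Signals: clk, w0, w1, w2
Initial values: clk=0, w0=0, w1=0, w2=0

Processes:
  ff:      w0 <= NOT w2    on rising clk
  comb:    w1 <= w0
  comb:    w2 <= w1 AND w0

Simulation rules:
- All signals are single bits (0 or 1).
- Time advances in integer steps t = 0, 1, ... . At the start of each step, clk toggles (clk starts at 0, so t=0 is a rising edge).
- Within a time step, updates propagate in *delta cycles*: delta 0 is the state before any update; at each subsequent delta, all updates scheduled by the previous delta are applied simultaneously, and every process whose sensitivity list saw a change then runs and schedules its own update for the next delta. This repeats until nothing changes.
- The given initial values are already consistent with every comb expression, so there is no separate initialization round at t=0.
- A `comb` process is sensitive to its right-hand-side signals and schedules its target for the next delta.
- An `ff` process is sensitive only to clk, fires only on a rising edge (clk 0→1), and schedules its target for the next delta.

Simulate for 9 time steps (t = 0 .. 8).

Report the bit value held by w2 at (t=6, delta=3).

0

[bits: w0,w2,w1,clk]
t=0: Δ0=0000 Δ1=0001 Δ2=1001 Δ3=1011 Δ4=1111 | 4Δ
t=1: Δ0=1111 Δ1=1110 | 1Δ
t=2: Δ0=1110 Δ1=1111 Δ2=0111 Δ3=0001 | 3Δ
t=3: Δ0=0001 Δ1=0000 | 1Δ
t=4: Δ0=0000 Δ1=0001 Δ2=1001 Δ3=1011 Δ4=1111 | 4Δ
t=5: Δ0=1111 Δ1=1110 | 1Δ
t=6: Δ0=1110 Δ1=1111 Δ2=0111 Δ3=0001 | 3Δ
t=7: Δ0=0001 Δ1=0000 | 1Δ
t=8: Δ0=0000 Δ1=0001 Δ2=1001 Δ3=1011 Δ4=1111 | 4Δ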